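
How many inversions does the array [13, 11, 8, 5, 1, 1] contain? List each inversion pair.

Finding inversions in [13, 11, 8, 5, 1, 1]:

(0, 1): arr[0]=13 > arr[1]=11
(0, 2): arr[0]=13 > arr[2]=8
(0, 3): arr[0]=13 > arr[3]=5
(0, 4): arr[0]=13 > arr[4]=1
(0, 5): arr[0]=13 > arr[5]=1
(1, 2): arr[1]=11 > arr[2]=8
(1, 3): arr[1]=11 > arr[3]=5
(1, 4): arr[1]=11 > arr[4]=1
(1, 5): arr[1]=11 > arr[5]=1
(2, 3): arr[2]=8 > arr[3]=5
(2, 4): arr[2]=8 > arr[4]=1
(2, 5): arr[2]=8 > arr[5]=1
(3, 4): arr[3]=5 > arr[4]=1
(3, 5): arr[3]=5 > arr[5]=1

Total inversions: 14

The array has 14 inversion(s): (0,1), (0,2), (0,3), (0,4), (0,5), (1,2), (1,3), (1,4), (1,5), (2,3), (2,4), (2,5), (3,4), (3,5). Each pair (i,j) satisfies i < j and arr[i] > arr[j].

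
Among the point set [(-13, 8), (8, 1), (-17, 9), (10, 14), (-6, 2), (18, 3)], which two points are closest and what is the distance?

Computing all pairwise distances among 6 points:

d((-13, 8), (8, 1)) = 22.1359
d((-13, 8), (-17, 9)) = 4.1231 <-- minimum
d((-13, 8), (10, 14)) = 23.7697
d((-13, 8), (-6, 2)) = 9.2195
d((-13, 8), (18, 3)) = 31.4006
d((8, 1), (-17, 9)) = 26.2488
d((8, 1), (10, 14)) = 13.1529
d((8, 1), (-6, 2)) = 14.0357
d((8, 1), (18, 3)) = 10.198
d((-17, 9), (10, 14)) = 27.4591
d((-17, 9), (-6, 2)) = 13.0384
d((-17, 9), (18, 3)) = 35.5106
d((10, 14), (-6, 2)) = 20.0
d((10, 14), (18, 3)) = 13.6015
d((-6, 2), (18, 3)) = 24.0208

Closest pair: (-13, 8) and (-17, 9) with distance 4.1231

The closest pair is (-13, 8) and (-17, 9) with Euclidean distance 4.1231. For 6 points, brute-force pairwise comparison is shown above. For large n, the divide-and-conquer algorithm (sort by x, recurse on halves, check the dividing strip) achieves O(n log n).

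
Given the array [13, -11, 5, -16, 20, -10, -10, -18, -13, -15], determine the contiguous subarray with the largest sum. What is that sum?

Using Kadane's algorithm on [13, -11, 5, -16, 20, -10, -10, -18, -13, -15]:

Scanning through the array:
Position 1 (value -11): max_ending_here = 2, max_so_far = 13
Position 2 (value 5): max_ending_here = 7, max_so_far = 13
Position 3 (value -16): max_ending_here = -9, max_so_far = 13
Position 4 (value 20): max_ending_here = 20, max_so_far = 20
Position 5 (value -10): max_ending_here = 10, max_so_far = 20
Position 6 (value -10): max_ending_here = 0, max_so_far = 20
Position 7 (value -18): max_ending_here = -18, max_so_far = 20
Position 8 (value -13): max_ending_here = -13, max_so_far = 20
Position 9 (value -15): max_ending_here = -15, max_so_far = 20

Maximum subarray: [20]
Maximum sum: 20

The maximum subarray is [20] with sum 20. This subarray runs from index 4 to index 4.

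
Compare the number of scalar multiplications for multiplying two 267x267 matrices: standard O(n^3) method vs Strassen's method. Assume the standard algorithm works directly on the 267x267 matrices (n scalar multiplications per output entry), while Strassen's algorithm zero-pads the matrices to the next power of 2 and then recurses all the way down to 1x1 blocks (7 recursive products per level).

Matrix multiplication for 267x267 matrices:

Strassen's algorithm requires power-of-2 dimensions. Pad 267x267 to 512x512 (next power of 2).

Standard algorithm: 267^3 = 19034163 multiplications
Strassen's algorithm: 7^(log2(512)) = 7^9 = 40353607 multiplications
Difference: 19034163 - 40353607 = -21319444 (Strassen uses MORE here due to padding overhead — for small or just-over-power-of-2 n, padding can outweigh the per-level savings)

Standard: 19034163 multiplications (267^3). Strassen: 40353607 multiplications (7^9, after padding to 512x512). Strassen reduces 8 recursive multiplications to 7 at each level.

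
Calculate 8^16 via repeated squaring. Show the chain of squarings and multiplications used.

Computing 8^16 by squaring (build up from 8^1; each line after the first costs one multiplication):

8^1 = 8
8^2 = (8^1)^2 = 8^2 = 64
8^4 = (8^2)^2 = 64^2 = 4096
8^8 = (8^4)^2 = 4096^2 = 16777216
8^16 = (8^8)^2 = 16777216^2 = 281474976710656

Result: 281474976710656
Multiplications needed: 4 (4 lines after 8^1)

8^16 = 281474976710656. Using exponentiation by squaring, this requires 4 multiplications. The key idea: if the exponent is even, square the half-power; if odd, multiply by the base once.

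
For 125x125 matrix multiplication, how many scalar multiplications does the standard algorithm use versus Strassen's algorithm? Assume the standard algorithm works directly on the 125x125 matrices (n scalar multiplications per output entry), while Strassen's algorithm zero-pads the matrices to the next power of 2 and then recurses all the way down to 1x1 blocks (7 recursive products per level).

Matrix multiplication for 125x125 matrices:

Strassen's algorithm requires power-of-2 dimensions. Pad 125x125 to 128x128 (next power of 2).

Standard algorithm: 125^3 = 1953125 multiplications
Strassen's algorithm: 7^(log2(128)) = 7^7 = 823543 multiplications
Savings: 1953125 - 823543 = 1129582 multiplications

Standard: 1953125 multiplications (125^3). Strassen: 823543 multiplications (7^7, after padding to 128x128). Strassen reduces 8 recursive multiplications to 7 at each level.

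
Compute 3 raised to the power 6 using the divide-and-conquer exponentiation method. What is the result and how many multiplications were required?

Computing 3^6 by squaring (build up from 3^1; each line after the first costs one multiplication):

3^1 = 3
3^2 = (3^1)^2 = 3^2 = 9
3^3 = 3 * 3^2 = 3 * 9 = 27
3^6 = (3^3)^2 = 27^2 = 729

Result: 729
Multiplications needed: 3 (3 lines after 3^1)

3^6 = 729. Using exponentiation by squaring, this requires 3 multiplications. The key idea: if the exponent is even, square the half-power; if odd, multiply by the base once.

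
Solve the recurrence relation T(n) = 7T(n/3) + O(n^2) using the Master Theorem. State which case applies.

Master Theorem for T(n) = 7T(n/3) + O(n^2):

a = 7, b = 3, c = 2
log_b(a) = log_3(7) = 1.7712

Case 3: c = 2 > log_3(7) = 1.7712
T(n) = O(n^2) = O(n^2)

For T(n) = 7T(n/3) + O(n^2): log_3(7) = 1.7712. This is Case 3 of the Master Theorem (c > log_b(a), work dominated by root), giving O(n^2).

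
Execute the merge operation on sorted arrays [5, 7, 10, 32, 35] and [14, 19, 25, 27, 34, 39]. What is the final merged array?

Merging process:

Compare 5 vs 14: take 5 from left. Merged: [5]
Compare 7 vs 14: take 7 from left. Merged: [5, 7]
Compare 10 vs 14: take 10 from left. Merged: [5, 7, 10]
Compare 32 vs 14: take 14 from right. Merged: [5, 7, 10, 14]
Compare 32 vs 19: take 19 from right. Merged: [5, 7, 10, 14, 19]
Compare 32 vs 25: take 25 from right. Merged: [5, 7, 10, 14, 19, 25]
Compare 32 vs 27: take 27 from right. Merged: [5, 7, 10, 14, 19, 25, 27]
Compare 32 vs 34: take 32 from left. Merged: [5, 7, 10, 14, 19, 25, 27, 32]
Compare 35 vs 34: take 34 from right. Merged: [5, 7, 10, 14, 19, 25, 27, 32, 34]
Compare 35 vs 39: take 35 from left. Merged: [5, 7, 10, 14, 19, 25, 27, 32, 34, 35]
Append remaining from right: [39]. Merged: [5, 7, 10, 14, 19, 25, 27, 32, 34, 35, 39]

Final merged array: [5, 7, 10, 14, 19, 25, 27, 32, 34, 35, 39]
Total comparisons: 10

The merged array is [5, 7, 10, 14, 19, 25, 27, 32, 34, 35, 39], requiring 10 comparisons. The merge step runs in O(n) time where n is the total number of elements.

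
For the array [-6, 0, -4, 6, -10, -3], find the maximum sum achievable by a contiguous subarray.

Using Kadane's algorithm on [-6, 0, -4, 6, -10, -3]:

Scanning through the array:
Position 1 (value 0): max_ending_here = 0, max_so_far = 0
Position 2 (value -4): max_ending_here = -4, max_so_far = 0
Position 3 (value 6): max_ending_here = 6, max_so_far = 6
Position 4 (value -10): max_ending_here = -4, max_so_far = 6
Position 5 (value -3): max_ending_here = -3, max_so_far = 6

Maximum subarray: [6]
Maximum sum: 6

The maximum subarray is [6] with sum 6. This subarray runs from index 3 to index 3.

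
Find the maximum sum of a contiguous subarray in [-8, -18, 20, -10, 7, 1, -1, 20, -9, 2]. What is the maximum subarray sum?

Using Kadane's algorithm on [-8, -18, 20, -10, 7, 1, -1, 20, -9, 2]:

Scanning through the array:
Position 1 (value -18): max_ending_here = -18, max_so_far = -8
Position 2 (value 20): max_ending_here = 20, max_so_far = 20
Position 3 (value -10): max_ending_here = 10, max_so_far = 20
Position 4 (value 7): max_ending_here = 17, max_so_far = 20
Position 5 (value 1): max_ending_here = 18, max_so_far = 20
Position 6 (value -1): max_ending_here = 17, max_so_far = 20
Position 7 (value 20): max_ending_here = 37, max_so_far = 37
Position 8 (value -9): max_ending_here = 28, max_so_far = 37
Position 9 (value 2): max_ending_here = 30, max_so_far = 37

Maximum subarray: [20, -10, 7, 1, -1, 20]
Maximum sum: 37

The maximum subarray is [20, -10, 7, 1, -1, 20] with sum 37. This subarray runs from index 2 to index 7.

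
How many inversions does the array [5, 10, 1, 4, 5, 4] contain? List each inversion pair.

Finding inversions in [5, 10, 1, 4, 5, 4]:

(0, 2): arr[0]=5 > arr[2]=1
(0, 3): arr[0]=5 > arr[3]=4
(0, 5): arr[0]=5 > arr[5]=4
(1, 2): arr[1]=10 > arr[2]=1
(1, 3): arr[1]=10 > arr[3]=4
(1, 4): arr[1]=10 > arr[4]=5
(1, 5): arr[1]=10 > arr[5]=4
(4, 5): arr[4]=5 > arr[5]=4

Total inversions: 8

The array has 8 inversion(s): (0,2), (0,3), (0,5), (1,2), (1,3), (1,4), (1,5), (4,5). Each pair (i,j) satisfies i < j and arr[i] > arr[j].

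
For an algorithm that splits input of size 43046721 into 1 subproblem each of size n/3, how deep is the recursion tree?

For divide and conquer with division factor 3:

Problem sizes at each level:
Level 0: 43046721
Level 1: 14348907
Level 2: 4782969
Level 3: 1594323
Level 4: 531441
Level 5: 177147
Level 6: 59049
Level 7: 19683
Level 8: 6561
Level 9: 2187
Level 10: 729
Level 11: 243
Level 12: 81
Level 13: 27
Level 14: 9
Level 15: 3
Level 16: 1

The root is level 0 and the size-1 base case is level 16 (the tree spans levels 0 through 16, i.e. 17 levels counting the root), so the depth is the number of divisions: log_3(43046721) = 16

The recursion tree depth is log_3(43046721) = 16. At each level, the problem size is divided by 3, so it takes 16 divisions to reduce to a base case of size 1. The algorithm makes 1 recursive call at each level.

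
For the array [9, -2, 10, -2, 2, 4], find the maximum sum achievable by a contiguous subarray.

Using Kadane's algorithm on [9, -2, 10, -2, 2, 4]:

Scanning through the array:
Position 1 (value -2): max_ending_here = 7, max_so_far = 9
Position 2 (value 10): max_ending_here = 17, max_so_far = 17
Position 3 (value -2): max_ending_here = 15, max_so_far = 17
Position 4 (value 2): max_ending_here = 17, max_so_far = 17
Position 5 (value 4): max_ending_here = 21, max_so_far = 21

Maximum subarray: [9, -2, 10, -2, 2, 4]
Maximum sum: 21

The maximum subarray is [9, -2, 10, -2, 2, 4] with sum 21. This subarray runs from index 0 to index 5.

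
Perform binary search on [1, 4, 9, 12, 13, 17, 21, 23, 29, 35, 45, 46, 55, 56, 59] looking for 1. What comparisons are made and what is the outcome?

Binary search for 1 in [1, 4, 9, 12, 13, 17, 21, 23, 29, 35, 45, 46, 55, 56, 59]:

lo=0, hi=14, mid=7, arr[mid]=23 -> 23 > 1, search left half
lo=0, hi=6, mid=3, arr[mid]=12 -> 12 > 1, search left half
lo=0, hi=2, mid=1, arr[mid]=4 -> 4 > 1, search left half
lo=0, hi=0, mid=0, arr[mid]=1 -> Found target at index 0!

Binary search finds 1 at index 0 after 4 comparisons. The search repeatedly halves the search space by comparing with the middle element.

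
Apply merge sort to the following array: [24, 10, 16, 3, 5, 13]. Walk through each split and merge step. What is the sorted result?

Merge sort trace:

Split: [24, 10, 16, 3, 5, 13] -> [24, 10, 16] and [3, 5, 13]
  Split: [24, 10, 16] -> [24] and [10, 16]
    Split: [10, 16] -> [10] and [16]
    Merge: [10] + [16] -> [10, 16]
  Merge: [24] + [10, 16] -> [10, 16, 24]
  Split: [3, 5, 13] -> [3] and [5, 13]
    Split: [5, 13] -> [5] and [13]
    Merge: [5] + [13] -> [5, 13]
  Merge: [3] + [5, 13] -> [3, 5, 13]
Merge: [10, 16, 24] + [3, 5, 13] -> [3, 5, 10, 13, 16, 24]

Final sorted array: [3, 5, 10, 13, 16, 24]

The merge sort proceeds by recursively splitting the array and merging sorted halves.
After all merges, the sorted array is [3, 5, 10, 13, 16, 24].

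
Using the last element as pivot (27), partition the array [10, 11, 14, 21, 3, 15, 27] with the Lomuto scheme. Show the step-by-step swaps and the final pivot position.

Lomuto partition with pivot = 27:

Initial array: [10, 11, 14, 21, 3, 15, 27]

arr[0]=10 <= 27: swap with position 0, array becomes [10, 11, 14, 21, 3, 15, 27]
arr[1]=11 <= 27: swap with position 1, array becomes [10, 11, 14, 21, 3, 15, 27]
arr[2]=14 <= 27: swap with position 2, array becomes [10, 11, 14, 21, 3, 15, 27]
arr[3]=21 <= 27: swap with position 3, array becomes [10, 11, 14, 21, 3, 15, 27]
arr[4]=3 <= 27: swap with position 4, array becomes [10, 11, 14, 21, 3, 15, 27]
arr[5]=15 <= 27: swap with position 5, array becomes [10, 11, 14, 21, 3, 15, 27]

Place pivot at position 6: [10, 11, 14, 21, 3, 15, 27]
Pivot position: 6

After partitioning with pivot 27, the array becomes [10, 11, 14, 21, 3, 15, 27]. The pivot is placed at index 6. All elements to the left of the pivot are <= 27, and all elements to the right are > 27.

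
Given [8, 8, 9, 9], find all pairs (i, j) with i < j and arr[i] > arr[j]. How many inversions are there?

Finding inversions in [8, 8, 9, 9]:


Total inversions: 0

The array has 0 inversions. It is already sorted.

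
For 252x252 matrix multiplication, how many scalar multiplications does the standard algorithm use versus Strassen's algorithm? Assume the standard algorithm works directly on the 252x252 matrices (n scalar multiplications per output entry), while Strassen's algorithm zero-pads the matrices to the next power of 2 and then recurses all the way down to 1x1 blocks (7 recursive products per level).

Matrix multiplication for 252x252 matrices:

Strassen's algorithm requires power-of-2 dimensions. Pad 252x252 to 256x256 (next power of 2).

Standard algorithm: 252^3 = 16003008 multiplications
Strassen's algorithm: 7^(log2(256)) = 7^8 = 5764801 multiplications
Savings: 16003008 - 5764801 = 10238207 multiplications

Standard: 16003008 multiplications (252^3). Strassen: 5764801 multiplications (7^8, after padding to 256x256). Strassen reduces 8 recursive multiplications to 7 at each level.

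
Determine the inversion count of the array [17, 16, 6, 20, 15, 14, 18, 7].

Finding inversions in [17, 16, 6, 20, 15, 14, 18, 7]:

(0, 1): arr[0]=17 > arr[1]=16
(0, 2): arr[0]=17 > arr[2]=6
(0, 4): arr[0]=17 > arr[4]=15
(0, 5): arr[0]=17 > arr[5]=14
(0, 7): arr[0]=17 > arr[7]=7
(1, 2): arr[1]=16 > arr[2]=6
(1, 4): arr[1]=16 > arr[4]=15
(1, 5): arr[1]=16 > arr[5]=14
(1, 7): arr[1]=16 > arr[7]=7
(3, 4): arr[3]=20 > arr[4]=15
(3, 5): arr[3]=20 > arr[5]=14
(3, 6): arr[3]=20 > arr[6]=18
(3, 7): arr[3]=20 > arr[7]=7
(4, 5): arr[4]=15 > arr[5]=14
(4, 7): arr[4]=15 > arr[7]=7
(5, 7): arr[5]=14 > arr[7]=7
(6, 7): arr[6]=18 > arr[7]=7

Total inversions: 17

The array has 17 inversion(s): (0,1), (0,2), (0,4), (0,5), (0,7), (1,2), (1,4), (1,5), (1,7), (3,4), (3,5), (3,6), (3,7), (4,5), (4,7), (5,7), (6,7). Each pair (i,j) satisfies i < j and arr[i] > arr[j].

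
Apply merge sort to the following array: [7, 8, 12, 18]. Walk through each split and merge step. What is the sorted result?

Merge sort trace:

Split: [7, 8, 12, 18] -> [7, 8] and [12, 18]
  Split: [7, 8] -> [7] and [8]
  Merge: [7] + [8] -> [7, 8]
  Split: [12, 18] -> [12] and [18]
  Merge: [12] + [18] -> [12, 18]
Merge: [7, 8] + [12, 18] -> [7, 8, 12, 18]

Final sorted array: [7, 8, 12, 18]

The merge sort proceeds by recursively splitting the array and merging sorted halves.
After all merges, the sorted array is [7, 8, 12, 18].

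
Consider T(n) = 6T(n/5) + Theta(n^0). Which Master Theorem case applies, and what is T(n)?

Master Theorem for T(n) = 6T(n/5) + O(n^0):

a = 6, b = 5, c = 0
log_b(a) = log_5(6) = 1.1133

Case 1: c = 0 < log_5(6) = 1.1133
T(n) = O(n^(log_5 6))

For T(n) = 6T(n/5) + O(n^0): log_5(6) = 1.1133. This is Case 1 of the Master Theorem (c < log_b(a), work dominated by leaves), giving O(n^(log_5 6)).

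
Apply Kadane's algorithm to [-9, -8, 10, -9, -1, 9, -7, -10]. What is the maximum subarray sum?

Using Kadane's algorithm on [-9, -8, 10, -9, -1, 9, -7, -10]:

Scanning through the array:
Position 1 (value -8): max_ending_here = -8, max_so_far = -8
Position 2 (value 10): max_ending_here = 10, max_so_far = 10
Position 3 (value -9): max_ending_here = 1, max_so_far = 10
Position 4 (value -1): max_ending_here = 0, max_so_far = 10
Position 5 (value 9): max_ending_here = 9, max_so_far = 10
Position 6 (value -7): max_ending_here = 2, max_so_far = 10
Position 7 (value -10): max_ending_here = -8, max_so_far = 10

Maximum subarray: [10]
Maximum sum: 10

The maximum subarray is [10] with sum 10. This subarray runs from index 2 to index 2.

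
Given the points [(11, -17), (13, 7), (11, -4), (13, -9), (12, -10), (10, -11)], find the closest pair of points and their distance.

Computing all pairwise distances among 6 points:

d((11, -17), (13, 7)) = 24.0832
d((11, -17), (11, -4)) = 13.0
d((11, -17), (13, -9)) = 8.2462
d((11, -17), (12, -10)) = 7.0711
d((11, -17), (10, -11)) = 6.0828
d((13, 7), (11, -4)) = 11.1803
d((13, 7), (13, -9)) = 16.0
d((13, 7), (12, -10)) = 17.0294
d((13, 7), (10, -11)) = 18.2483
d((11, -4), (13, -9)) = 5.3852
d((11, -4), (12, -10)) = 6.0828
d((11, -4), (10, -11)) = 7.0711
d((13, -9), (12, -10)) = 1.4142 <-- minimum
d((13, -9), (10, -11)) = 3.6056
d((12, -10), (10, -11)) = 2.2361

Closest pair: (13, -9) and (12, -10) with distance 1.4142

The closest pair is (13, -9) and (12, -10) with Euclidean distance 1.4142. For 6 points, brute-force pairwise comparison is shown above. For large n, the divide-and-conquer algorithm (sort by x, recurse on halves, check the dividing strip) achieves O(n log n).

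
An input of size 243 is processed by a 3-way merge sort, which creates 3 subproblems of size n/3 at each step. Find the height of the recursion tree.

For divide and conquer with division factor 3:

Problem sizes at each level:
Level 0: 243
Level 1: 81
Level 2: 27
Level 3: 9
Level 4: 3
Level 5: 1

The root is level 0 and the size-1 base case is level 5 (the tree spans levels 0 through 5, i.e. 6 levels counting the root), so the depth is the number of divisions: log_3(243) = 5

The recursion tree depth is log_3(243) = 5. At each level, the problem size is divided by 3, so it takes 5 divisions to reduce to a base case of size 1. The algorithm makes 3 recursive calls at each level.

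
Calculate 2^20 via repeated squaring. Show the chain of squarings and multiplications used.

Computing 2^20 by squaring (build up from 2^1; each line after the first costs one multiplication):

2^1 = 2
2^2 = (2^1)^2 = 2^2 = 4
2^4 = (2^2)^2 = 4^2 = 16
2^5 = 2 * 2^4 = 2 * 16 = 32
2^10 = (2^5)^2 = 32^2 = 1024
2^20 = (2^10)^2 = 1024^2 = 1048576

Result: 1048576
Multiplications needed: 5 (5 lines after 2^1)

2^20 = 1048576. Using exponentiation by squaring, this requires 5 multiplications. The key idea: if the exponent is even, square the half-power; if odd, multiply by the base once.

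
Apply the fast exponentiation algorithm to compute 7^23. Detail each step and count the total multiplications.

Computing 7^23 by squaring (build up from 7^1; each line after the first costs one multiplication):

7^1 = 7
7^2 = (7^1)^2 = 7^2 = 49
7^4 = (7^2)^2 = 49^2 = 2401
7^5 = 7 * 7^4 = 7 * 2401 = 16807
7^10 = (7^5)^2 = 16807^2 = 282475249
7^11 = 7 * 7^10 = 7 * 282475249 = 1977326743
7^22 = (7^11)^2 = 1977326743^2 = 3909821048582988049
7^23 = 7 * 7^22 = 7 * 3909821048582988049 = 27368747340080916343

Result: 27368747340080916343
Multiplications needed: 7 (7 lines after 7^1)

7^23 = 27368747340080916343. Using exponentiation by squaring, this requires 7 multiplications. The key idea: if the exponent is even, square the half-power; if odd, multiply by the base once.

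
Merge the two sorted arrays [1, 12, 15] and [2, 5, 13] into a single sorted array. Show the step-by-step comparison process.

Merging process:

Compare 1 vs 2: take 1 from left. Merged: [1]
Compare 12 vs 2: take 2 from right. Merged: [1, 2]
Compare 12 vs 5: take 5 from right. Merged: [1, 2, 5]
Compare 12 vs 13: take 12 from left. Merged: [1, 2, 5, 12]
Compare 15 vs 13: take 13 from right. Merged: [1, 2, 5, 12, 13]
Append remaining from left: [15]. Merged: [1, 2, 5, 12, 13, 15]

Final merged array: [1, 2, 5, 12, 13, 15]
Total comparisons: 5

The merged array is [1, 2, 5, 12, 13, 15], requiring 5 comparisons. The merge step runs in O(n) time where n is the total number of elements.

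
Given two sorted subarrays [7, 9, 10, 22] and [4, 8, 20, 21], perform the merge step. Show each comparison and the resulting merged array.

Merging process:

Compare 7 vs 4: take 4 from right. Merged: [4]
Compare 7 vs 8: take 7 from left. Merged: [4, 7]
Compare 9 vs 8: take 8 from right. Merged: [4, 7, 8]
Compare 9 vs 20: take 9 from left. Merged: [4, 7, 8, 9]
Compare 10 vs 20: take 10 from left. Merged: [4, 7, 8, 9, 10]
Compare 22 vs 20: take 20 from right. Merged: [4, 7, 8, 9, 10, 20]
Compare 22 vs 21: take 21 from right. Merged: [4, 7, 8, 9, 10, 20, 21]
Append remaining from left: [22]. Merged: [4, 7, 8, 9, 10, 20, 21, 22]

Final merged array: [4, 7, 8, 9, 10, 20, 21, 22]
Total comparisons: 7

The merged array is [4, 7, 8, 9, 10, 20, 21, 22], requiring 7 comparisons. The merge step runs in O(n) time where n is the total number of elements.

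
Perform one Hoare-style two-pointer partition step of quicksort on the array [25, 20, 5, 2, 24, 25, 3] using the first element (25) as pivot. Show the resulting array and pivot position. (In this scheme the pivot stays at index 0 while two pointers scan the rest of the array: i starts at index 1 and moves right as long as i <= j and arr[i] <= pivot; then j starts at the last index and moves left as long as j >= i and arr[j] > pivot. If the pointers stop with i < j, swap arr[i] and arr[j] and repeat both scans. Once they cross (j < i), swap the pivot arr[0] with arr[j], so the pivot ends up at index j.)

Hoare-style two-pointer partition with pivot = 25:

Initial array: [25, 20, 5, 2, 24, 25, 3]

Pointers start at i = 1, j = 6.
i ends at 7, j ends at 6: the pointers have crossed (j < i), so scanning stops.

Swap pivot arr[0] with arr[6] to place pivot at position 6: [3, 20, 5, 2, 24, 25, 25]
Pivot position: 6

After partitioning with pivot 25, the array becomes [3, 20, 5, 2, 24, 25, 25]. The pivot is placed at index 6. All elements to the left of the pivot are <= 25, and all elements to the right are > 25.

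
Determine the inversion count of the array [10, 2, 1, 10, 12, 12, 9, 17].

Finding inversions in [10, 2, 1, 10, 12, 12, 9, 17]:

(0, 1): arr[0]=10 > arr[1]=2
(0, 2): arr[0]=10 > arr[2]=1
(0, 6): arr[0]=10 > arr[6]=9
(1, 2): arr[1]=2 > arr[2]=1
(3, 6): arr[3]=10 > arr[6]=9
(4, 6): arr[4]=12 > arr[6]=9
(5, 6): arr[5]=12 > arr[6]=9

Total inversions: 7

The array has 7 inversion(s): (0,1), (0,2), (0,6), (1,2), (3,6), (4,6), (5,6). Each pair (i,j) satisfies i < j and arr[i] > arr[j].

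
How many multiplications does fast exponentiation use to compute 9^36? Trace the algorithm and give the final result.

Computing 9^36 by squaring (build up from 9^1; each line after the first costs one multiplication):

9^1 = 9
9^2 = (9^1)^2 = 9^2 = 81
9^4 = (9^2)^2 = 81^2 = 6561
9^8 = (9^4)^2 = 6561^2 = 43046721
9^9 = 9 * 9^8 = 9 * 43046721 = 387420489
9^18 = (9^9)^2 = 387420489^2 = 150094635296999121
9^36 = (9^18)^2 = 150094635296999121^2 = 22528399544939174411840147874772641

Result: 22528399544939174411840147874772641
Multiplications needed: 6 (6 lines after 9^1)

9^36 = 22528399544939174411840147874772641. Using exponentiation by squaring, this requires 6 multiplications. The key idea: if the exponent is even, square the half-power; if odd, multiply by the base once.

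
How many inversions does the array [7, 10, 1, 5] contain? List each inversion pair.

Finding inversions in [7, 10, 1, 5]:

(0, 2): arr[0]=7 > arr[2]=1
(0, 3): arr[0]=7 > arr[3]=5
(1, 2): arr[1]=10 > arr[2]=1
(1, 3): arr[1]=10 > arr[3]=5

Total inversions: 4

The array has 4 inversion(s): (0,2), (0,3), (1,2), (1,3). Each pair (i,j) satisfies i < j and arr[i] > arr[j].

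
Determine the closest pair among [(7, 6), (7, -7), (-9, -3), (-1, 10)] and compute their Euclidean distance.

Computing all pairwise distances among 4 points:

d((7, 6), (7, -7)) = 13.0
d((7, 6), (-9, -3)) = 18.3576
d((7, 6), (-1, 10)) = 8.9443 <-- minimum
d((7, -7), (-9, -3)) = 16.4924
d((7, -7), (-1, 10)) = 18.7883
d((-9, -3), (-1, 10)) = 15.2643

Closest pair: (7, 6) and (-1, 10) with distance 8.9443

The closest pair is (7, 6) and (-1, 10) with Euclidean distance 8.9443. For 4 points, brute-force pairwise comparison is shown above. For large n, the divide-and-conquer algorithm (sort by x, recurse on halves, check the dividing strip) achieves O(n log n).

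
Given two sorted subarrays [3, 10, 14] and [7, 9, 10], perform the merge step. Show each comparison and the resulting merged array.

Merging process:

Compare 3 vs 7: take 3 from left. Merged: [3]
Compare 10 vs 7: take 7 from right. Merged: [3, 7]
Compare 10 vs 9: take 9 from right. Merged: [3, 7, 9]
Compare 10 vs 10: take 10 from left. Merged: [3, 7, 9, 10]
Compare 14 vs 10: take 10 from right. Merged: [3, 7, 9, 10, 10]
Append remaining from left: [14]. Merged: [3, 7, 9, 10, 10, 14]

Final merged array: [3, 7, 9, 10, 10, 14]
Total comparisons: 5

The merged array is [3, 7, 9, 10, 10, 14], requiring 5 comparisons. The merge step runs in O(n) time where n is the total number of elements.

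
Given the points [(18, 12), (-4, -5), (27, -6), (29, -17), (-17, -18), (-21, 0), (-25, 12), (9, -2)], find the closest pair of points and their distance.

Computing all pairwise distances among 8 points:

d((18, 12), (-4, -5)) = 27.8029
d((18, 12), (27, -6)) = 20.1246
d((18, 12), (29, -17)) = 31.0161
d((18, 12), (-17, -18)) = 46.0977
d((18, 12), (-21, 0)) = 40.8044
d((18, 12), (-25, 12)) = 43.0
d((18, 12), (9, -2)) = 16.6433
d((-4, -5), (27, -6)) = 31.0161
d((-4, -5), (29, -17)) = 35.1141
d((-4, -5), (-17, -18)) = 18.3848
d((-4, -5), (-21, 0)) = 17.72
d((-4, -5), (-25, 12)) = 27.0185
d((-4, -5), (9, -2)) = 13.3417
d((27, -6), (29, -17)) = 11.1803 <-- minimum
d((27, -6), (-17, -18)) = 45.607
d((27, -6), (-21, 0)) = 48.3735
d((27, -6), (-25, 12)) = 55.0273
d((27, -6), (9, -2)) = 18.4391
d((29, -17), (-17, -18)) = 46.0109
d((29, -17), (-21, 0)) = 52.811
d((29, -17), (-25, 12)) = 61.2944
d((29, -17), (9, -2)) = 25.0
d((-17, -18), (-21, 0)) = 18.4391
d((-17, -18), (-25, 12)) = 31.0483
d((-17, -18), (9, -2)) = 30.5287
d((-21, 0), (-25, 12)) = 12.6491
d((-21, 0), (9, -2)) = 30.0666
d((-25, 12), (9, -2)) = 36.7696

Closest pair: (27, -6) and (29, -17) with distance 11.1803

The closest pair is (27, -6) and (29, -17) with Euclidean distance 11.1803. For 8 points, brute-force pairwise comparison is shown above. For large n, the divide-and-conquer algorithm (sort by x, recurse on halves, check the dividing strip) achieves O(n log n).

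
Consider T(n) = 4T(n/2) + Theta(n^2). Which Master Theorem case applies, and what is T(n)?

Master Theorem for T(n) = 4T(n/2) + O(n^2):

a = 4, b = 2, c = 2
log_b(a) = log_2(4) = 2.0000

Case 2: c = 2 = log_2(4) = 2.0000
T(n) = O(n^2 log n) = O(n^2 log n)

For T(n) = 4T(n/2) + O(n^2): log_2(4) = 2.0000. This is Case 2 of the Master Theorem (c = log_b(a), equal work at all levels), giving O(n^2 log n).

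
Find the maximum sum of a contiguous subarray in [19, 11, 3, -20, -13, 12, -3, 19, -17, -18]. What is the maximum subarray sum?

Using Kadane's algorithm on [19, 11, 3, -20, -13, 12, -3, 19, -17, -18]:

Scanning through the array:
Position 1 (value 11): max_ending_here = 30, max_so_far = 30
Position 2 (value 3): max_ending_here = 33, max_so_far = 33
Position 3 (value -20): max_ending_here = 13, max_so_far = 33
Position 4 (value -13): max_ending_here = 0, max_so_far = 33
Position 5 (value 12): max_ending_here = 12, max_so_far = 33
Position 6 (value -3): max_ending_here = 9, max_so_far = 33
Position 7 (value 19): max_ending_here = 28, max_so_far = 33
Position 8 (value -17): max_ending_here = 11, max_so_far = 33
Position 9 (value -18): max_ending_here = -7, max_so_far = 33

Maximum subarray: [19, 11, 3]
Maximum sum: 33

The maximum subarray is [19, 11, 3] with sum 33. This subarray runs from index 0 to index 2.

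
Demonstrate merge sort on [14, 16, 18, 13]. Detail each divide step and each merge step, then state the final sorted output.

Merge sort trace:

Split: [14, 16, 18, 13] -> [14, 16] and [18, 13]
  Split: [14, 16] -> [14] and [16]
  Merge: [14] + [16] -> [14, 16]
  Split: [18, 13] -> [18] and [13]
  Merge: [18] + [13] -> [13, 18]
Merge: [14, 16] + [13, 18] -> [13, 14, 16, 18]

Final sorted array: [13, 14, 16, 18]

The merge sort proceeds by recursively splitting the array and merging sorted halves.
After all merges, the sorted array is [13, 14, 16, 18].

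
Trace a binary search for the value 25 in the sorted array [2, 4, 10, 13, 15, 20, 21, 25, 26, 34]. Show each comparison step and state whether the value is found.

Binary search for 25 in [2, 4, 10, 13, 15, 20, 21, 25, 26, 34]:

lo=0, hi=9, mid=4, arr[mid]=15 -> 15 < 25, search right half
lo=5, hi=9, mid=7, arr[mid]=25 -> Found target at index 7!

Binary search finds 25 at index 7 after 2 comparisons. The search repeatedly halves the search space by comparing with the middle element.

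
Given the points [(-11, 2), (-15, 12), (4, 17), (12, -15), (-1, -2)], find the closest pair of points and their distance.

Computing all pairwise distances among 5 points:

d((-11, 2), (-15, 12)) = 10.7703 <-- minimum
d((-11, 2), (4, 17)) = 21.2132
d((-11, 2), (12, -15)) = 28.6007
d((-11, 2), (-1, -2)) = 10.7703 <-- minimum
d((-15, 12), (4, 17)) = 19.6469
d((-15, 12), (12, -15)) = 38.1838
d((-15, 12), (-1, -2)) = 19.799
d((4, 17), (12, -15)) = 32.9848
d((4, 17), (-1, -2)) = 19.6469
d((12, -15), (-1, -2)) = 18.3848

Minimum distance: 10.7703 (tie among 2 pairs: (-11, 2) and (-15, 12); (-11, 2) and (-1, -2))

The minimum Euclidean distance is 10.7703. There is a tie: 2 pairs achieve this minimum — (-11, 2) and (-15, 12); (-11, 2) and (-1, -2). Any of these is a valid closest pair. For 5 points, brute-force pairwise comparison is shown above. For large n, the divide-and-conquer algorithm (sort by x, recurse on halves, check the dividing strip) achieves O(n log n).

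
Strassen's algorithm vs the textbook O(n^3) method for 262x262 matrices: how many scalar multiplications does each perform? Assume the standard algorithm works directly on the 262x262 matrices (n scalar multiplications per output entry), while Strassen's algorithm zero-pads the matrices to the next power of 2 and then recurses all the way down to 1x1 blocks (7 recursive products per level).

Matrix multiplication for 262x262 matrices:

Strassen's algorithm requires power-of-2 dimensions. Pad 262x262 to 512x512 (next power of 2).

Standard algorithm: 262^3 = 17984728 multiplications
Strassen's algorithm: 7^(log2(512)) = 7^9 = 40353607 multiplications
Difference: 17984728 - 40353607 = -22368879 (Strassen uses MORE here due to padding overhead — for small or just-over-power-of-2 n, padding can outweigh the per-level savings)

Standard: 17984728 multiplications (262^3). Strassen: 40353607 multiplications (7^9, after padding to 512x512). Strassen reduces 8 recursive multiplications to 7 at each level.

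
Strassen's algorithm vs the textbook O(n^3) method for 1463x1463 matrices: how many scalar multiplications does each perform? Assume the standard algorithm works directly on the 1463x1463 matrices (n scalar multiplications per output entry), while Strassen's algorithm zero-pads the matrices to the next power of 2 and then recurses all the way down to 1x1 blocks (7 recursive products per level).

Matrix multiplication for 1463x1463 matrices:

Strassen's algorithm requires power-of-2 dimensions. Pad 1463x1463 to 2048x2048 (next power of 2).

Standard algorithm: 1463^3 = 3131359847 multiplications
Strassen's algorithm: 7^(log2(2048)) = 7^11 = 1977326743 multiplications
Savings: 3131359847 - 1977326743 = 1154033104 multiplications

Standard: 3131359847 multiplications (1463^3). Strassen: 1977326743 multiplications (7^11, after padding to 2048x2048). Strassen reduces 8 recursive multiplications to 7 at each level.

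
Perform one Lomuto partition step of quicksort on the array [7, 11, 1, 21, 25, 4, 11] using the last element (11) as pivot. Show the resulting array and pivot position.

Lomuto partition with pivot = 11:

Initial array: [7, 11, 1, 21, 25, 4, 11]

arr[0]=7 <= 11: swap with position 0, array becomes [7, 11, 1, 21, 25, 4, 11]
arr[1]=11 <= 11: swap with position 1, array becomes [7, 11, 1, 21, 25, 4, 11]
arr[2]=1 <= 11: swap with position 2, array becomes [7, 11, 1, 21, 25, 4, 11]
arr[3]=21 > 11: no swap
arr[4]=25 > 11: no swap
arr[5]=4 <= 11: swap with position 3, array becomes [7, 11, 1, 4, 25, 21, 11]

Place pivot at position 4: [7, 11, 1, 4, 11, 21, 25]
Pivot position: 4

After partitioning with pivot 11, the array becomes [7, 11, 1, 4, 11, 21, 25]. The pivot is placed at index 4. All elements to the left of the pivot are <= 11, and all elements to the right are > 11.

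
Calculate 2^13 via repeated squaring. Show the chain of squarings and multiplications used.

Computing 2^13 by squaring (build up from 2^1; each line after the first costs one multiplication):

2^1 = 2
2^2 = (2^1)^2 = 2^2 = 4
2^3 = 2 * 2^2 = 2 * 4 = 8
2^6 = (2^3)^2 = 8^2 = 64
2^12 = (2^6)^2 = 64^2 = 4096
2^13 = 2 * 2^12 = 2 * 4096 = 8192

Result: 8192
Multiplications needed: 5 (5 lines after 2^1)

2^13 = 8192. Using exponentiation by squaring, this requires 5 multiplications. The key idea: if the exponent is even, square the half-power; if odd, multiply by the base once.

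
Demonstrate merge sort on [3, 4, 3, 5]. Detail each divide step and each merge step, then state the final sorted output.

Merge sort trace:

Split: [3, 4, 3, 5] -> [3, 4] and [3, 5]
  Split: [3, 4] -> [3] and [4]
  Merge: [3] + [4] -> [3, 4]
  Split: [3, 5] -> [3] and [5]
  Merge: [3] + [5] -> [3, 5]
Merge: [3, 4] + [3, 5] -> [3, 3, 4, 5]

Final sorted array: [3, 3, 4, 5]

The merge sort proceeds by recursively splitting the array and merging sorted halves.
After all merges, the sorted array is [3, 3, 4, 5].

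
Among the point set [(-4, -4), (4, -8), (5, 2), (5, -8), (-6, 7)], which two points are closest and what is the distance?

Computing all pairwise distances among 5 points:

d((-4, -4), (4, -8)) = 8.9443
d((-4, -4), (5, 2)) = 10.8167
d((-4, -4), (5, -8)) = 9.8489
d((-4, -4), (-6, 7)) = 11.1803
d((4, -8), (5, 2)) = 10.0499
d((4, -8), (5, -8)) = 1.0 <-- minimum
d((4, -8), (-6, 7)) = 18.0278
d((5, 2), (5, -8)) = 10.0
d((5, 2), (-6, 7)) = 12.083
d((5, -8), (-6, 7)) = 18.6011

Closest pair: (4, -8) and (5, -8) with distance 1.0

The closest pair is (4, -8) and (5, -8) with Euclidean distance 1.0. For 5 points, brute-force pairwise comparison is shown above. For large n, the divide-and-conquer algorithm (sort by x, recurse on halves, check the dividing strip) achieves O(n log n).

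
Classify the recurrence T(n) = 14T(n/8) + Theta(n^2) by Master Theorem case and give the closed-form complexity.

Master Theorem for T(n) = 14T(n/8) + O(n^2):

a = 14, b = 8, c = 2
log_b(a) = log_8(14) = 1.2691

Case 3: c = 2 > log_8(14) = 1.2691
T(n) = O(n^2) = O(n^2)

For T(n) = 14T(n/8) + O(n^2): log_8(14) = 1.2691. This is Case 3 of the Master Theorem (c > log_b(a), work dominated by root), giving O(n^2).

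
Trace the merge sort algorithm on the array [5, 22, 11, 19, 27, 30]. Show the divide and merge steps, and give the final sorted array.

Merge sort trace:

Split: [5, 22, 11, 19, 27, 30] -> [5, 22, 11] and [19, 27, 30]
  Split: [5, 22, 11] -> [5] and [22, 11]
    Split: [22, 11] -> [22] and [11]
    Merge: [22] + [11] -> [11, 22]
  Merge: [5] + [11, 22] -> [5, 11, 22]
  Split: [19, 27, 30] -> [19] and [27, 30]
    Split: [27, 30] -> [27] and [30]
    Merge: [27] + [30] -> [27, 30]
  Merge: [19] + [27, 30] -> [19, 27, 30]
Merge: [5, 11, 22] + [19, 27, 30] -> [5, 11, 19, 22, 27, 30]

Final sorted array: [5, 11, 19, 22, 27, 30]

The merge sort proceeds by recursively splitting the array and merging sorted halves.
After all merges, the sorted array is [5, 11, 19, 22, 27, 30].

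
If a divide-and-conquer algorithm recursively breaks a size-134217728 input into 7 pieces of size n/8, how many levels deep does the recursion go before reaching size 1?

For divide and conquer with division factor 8:

Problem sizes at each level:
Level 0: 134217728
Level 1: 16777216
Level 2: 2097152
Level 3: 262144
Level 4: 32768
Level 5: 4096
Level 6: 512
Level 7: 64
Level 8: 8
Level 9: 1

The root is level 0 and the size-1 base case is level 9 (the tree spans levels 0 through 9, i.e. 10 levels counting the root), so the depth is the number of divisions: log_8(134217728) = 9

The recursion tree depth is log_8(134217728) = 9. At each level, the problem size is divided by 8, so it takes 9 divisions to reduce to a base case of size 1. The algorithm makes 7 recursive calls at each level.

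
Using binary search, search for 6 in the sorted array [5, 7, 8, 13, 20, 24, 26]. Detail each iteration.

Binary search for 6 in [5, 7, 8, 13, 20, 24, 26]:

lo=0, hi=6, mid=3, arr[mid]=13 -> 13 > 6, search left half
lo=0, hi=2, mid=1, arr[mid]=7 -> 7 > 6, search left half
lo=0, hi=0, mid=0, arr[mid]=5 -> 5 < 6, search right half
lo=1 > hi=0, target 6 not found

Binary search determines that 6 is not in the array after 3 comparisons. The search space was exhausted without finding the target.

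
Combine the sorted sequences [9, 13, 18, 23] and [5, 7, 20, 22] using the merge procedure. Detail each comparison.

Merging process:

Compare 9 vs 5: take 5 from right. Merged: [5]
Compare 9 vs 7: take 7 from right. Merged: [5, 7]
Compare 9 vs 20: take 9 from left. Merged: [5, 7, 9]
Compare 13 vs 20: take 13 from left. Merged: [5, 7, 9, 13]
Compare 18 vs 20: take 18 from left. Merged: [5, 7, 9, 13, 18]
Compare 23 vs 20: take 20 from right. Merged: [5, 7, 9, 13, 18, 20]
Compare 23 vs 22: take 22 from right. Merged: [5, 7, 9, 13, 18, 20, 22]
Append remaining from left: [23]. Merged: [5, 7, 9, 13, 18, 20, 22, 23]

Final merged array: [5, 7, 9, 13, 18, 20, 22, 23]
Total comparisons: 7

The merged array is [5, 7, 9, 13, 18, 20, 22, 23], requiring 7 comparisons. The merge step runs in O(n) time where n is the total number of elements.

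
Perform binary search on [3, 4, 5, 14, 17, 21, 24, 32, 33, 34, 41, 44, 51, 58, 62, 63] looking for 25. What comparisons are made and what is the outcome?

Binary search for 25 in [3, 4, 5, 14, 17, 21, 24, 32, 33, 34, 41, 44, 51, 58, 62, 63]:

lo=0, hi=15, mid=7, arr[mid]=32 -> 32 > 25, search left half
lo=0, hi=6, mid=3, arr[mid]=14 -> 14 < 25, search right half
lo=4, hi=6, mid=5, arr[mid]=21 -> 21 < 25, search right half
lo=6, hi=6, mid=6, arr[mid]=24 -> 24 < 25, search right half
lo=7 > hi=6, target 25 not found

Binary search determines that 25 is not in the array after 4 comparisons. The search space was exhausted without finding the target.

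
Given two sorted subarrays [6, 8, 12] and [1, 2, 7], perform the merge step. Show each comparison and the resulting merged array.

Merging process:

Compare 6 vs 1: take 1 from right. Merged: [1]
Compare 6 vs 2: take 2 from right. Merged: [1, 2]
Compare 6 vs 7: take 6 from left. Merged: [1, 2, 6]
Compare 8 vs 7: take 7 from right. Merged: [1, 2, 6, 7]
Append remaining from left: [8, 12]. Merged: [1, 2, 6, 7, 8, 12]

Final merged array: [1, 2, 6, 7, 8, 12]
Total comparisons: 4

The merged array is [1, 2, 6, 7, 8, 12], requiring 4 comparisons. The merge step runs in O(n) time where n is the total number of elements.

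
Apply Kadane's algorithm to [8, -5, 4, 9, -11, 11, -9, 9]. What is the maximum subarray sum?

Using Kadane's algorithm on [8, -5, 4, 9, -11, 11, -9, 9]:

Scanning through the array:
Position 1 (value -5): max_ending_here = 3, max_so_far = 8
Position 2 (value 4): max_ending_here = 7, max_so_far = 8
Position 3 (value 9): max_ending_here = 16, max_so_far = 16
Position 4 (value -11): max_ending_here = 5, max_so_far = 16
Position 5 (value 11): max_ending_here = 16, max_so_far = 16
Position 6 (value -9): max_ending_here = 7, max_so_far = 16
Position 7 (value 9): max_ending_here = 16, max_so_far = 16

Maximum subarray: [8, -5, 4, 9]
Maximum sum: 16

The maximum subarray is [8, -5, 4, 9] with sum 16. This subarray runs from index 0 to index 3.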